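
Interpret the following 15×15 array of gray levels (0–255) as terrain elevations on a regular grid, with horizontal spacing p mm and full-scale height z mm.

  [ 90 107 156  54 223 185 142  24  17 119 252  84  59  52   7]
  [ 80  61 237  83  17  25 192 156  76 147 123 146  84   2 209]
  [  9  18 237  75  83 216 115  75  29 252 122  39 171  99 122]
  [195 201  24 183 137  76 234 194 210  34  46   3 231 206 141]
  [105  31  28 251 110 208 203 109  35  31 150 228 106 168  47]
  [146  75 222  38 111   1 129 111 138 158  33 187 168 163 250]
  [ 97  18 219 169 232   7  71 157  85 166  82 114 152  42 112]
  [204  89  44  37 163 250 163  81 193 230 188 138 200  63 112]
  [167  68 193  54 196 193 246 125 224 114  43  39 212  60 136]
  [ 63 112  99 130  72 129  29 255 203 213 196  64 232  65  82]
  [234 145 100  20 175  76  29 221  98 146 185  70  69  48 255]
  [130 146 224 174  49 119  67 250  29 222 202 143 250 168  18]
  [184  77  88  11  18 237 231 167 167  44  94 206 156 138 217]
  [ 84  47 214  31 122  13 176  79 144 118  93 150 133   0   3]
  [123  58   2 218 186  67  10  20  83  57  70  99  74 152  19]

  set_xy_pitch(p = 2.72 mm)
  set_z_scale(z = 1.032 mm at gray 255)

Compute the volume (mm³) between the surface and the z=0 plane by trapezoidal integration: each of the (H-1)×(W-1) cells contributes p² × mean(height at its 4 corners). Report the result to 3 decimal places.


height_mm = gray/255 × 1.032; cell vol = 2.72² × mean(4 corners)
unit = 2.72² × 1.032 / (4×255) = 0.00748544 mm³ per gray-sum
row 0: Σ corner-gray over 14 cells = 6032  → 45.1522
row 1: Σ corner-gray over 14 cells = 6180  → 46.2600
row 2: Σ corner-gray over 14 cells = 7087  → 53.0493
row 3: Σ corner-gray over 14 cells = 7362  → 55.1078
row 4: Σ corner-gray over 14 cells = 6932  → 51.8891
row 5: Σ corner-gray over 14 cells = 6701  → 50.1599
row 6: Σ corner-gray over 14 cells = 7231  → 54.1272
row 7: Σ corner-gray over 14 cells = 7831  → 58.6185
row 8: Σ corner-gray over 14 cells = 7580  → 56.7396
row 9: Σ corner-gray over 14 cells = 6996  → 52.3681
row 10: Σ corner-gray over 14 cells = 7487  → 56.0435
row 11: Σ corner-gray over 14 cells = 7903  → 59.1574
row 12: Σ corner-gray over 14 cells = 6396  → 47.8769
row 13: Σ corner-gray over 14 cells = 5061  → 37.8838
Σ rows: total corner-gray = 96779  → 724.4334 mm³

724.433


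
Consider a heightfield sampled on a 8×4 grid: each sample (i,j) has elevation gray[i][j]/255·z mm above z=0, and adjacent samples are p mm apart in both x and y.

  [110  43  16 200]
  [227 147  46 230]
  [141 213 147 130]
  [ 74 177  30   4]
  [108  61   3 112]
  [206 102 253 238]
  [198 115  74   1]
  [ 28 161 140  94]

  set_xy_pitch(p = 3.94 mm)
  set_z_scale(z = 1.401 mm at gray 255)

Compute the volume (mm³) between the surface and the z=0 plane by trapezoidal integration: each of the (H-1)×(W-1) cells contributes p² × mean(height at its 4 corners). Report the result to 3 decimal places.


height_mm = gray/255 × 1.401; cell vol = 3.94² × mean(4 corners)
unit = 3.94² × 1.401 / (4×255) = 0.0213221 mm³ per gray-sum
row 0: Σ corner-gray over 3 cells = 1271  → 27.1004
row 1: Σ corner-gray over 3 cells = 1834  → 39.1048
row 2: Σ corner-gray over 3 cells = 1483  → 31.6207
row 3: Σ corner-gray over 3 cells = 840  → 17.9106
row 4: Σ corner-gray over 3 cells = 1502  → 32.0258
row 5: Σ corner-gray over 3 cells = 1731  → 36.9086
row 6: Σ corner-gray over 3 cells = 1301  → 27.7401
Σ rows: total corner-gray = 9962  → 212.4110 mm³

212.411


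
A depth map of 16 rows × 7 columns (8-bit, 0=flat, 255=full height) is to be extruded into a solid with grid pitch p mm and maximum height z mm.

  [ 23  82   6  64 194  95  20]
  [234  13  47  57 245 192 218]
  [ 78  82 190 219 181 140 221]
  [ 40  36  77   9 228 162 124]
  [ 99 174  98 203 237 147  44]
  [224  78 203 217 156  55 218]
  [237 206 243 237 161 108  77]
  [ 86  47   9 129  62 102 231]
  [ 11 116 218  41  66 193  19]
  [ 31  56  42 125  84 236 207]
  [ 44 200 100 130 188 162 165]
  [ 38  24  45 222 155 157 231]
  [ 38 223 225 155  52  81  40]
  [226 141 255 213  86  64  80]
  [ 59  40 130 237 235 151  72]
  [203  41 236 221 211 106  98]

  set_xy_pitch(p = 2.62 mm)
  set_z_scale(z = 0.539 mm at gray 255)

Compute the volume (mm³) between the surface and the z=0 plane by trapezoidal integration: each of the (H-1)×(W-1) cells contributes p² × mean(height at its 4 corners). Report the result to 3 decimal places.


height_mm = gray/255 × 0.539; cell vol = 2.62² × mean(4 corners)
unit = 2.62² × 0.539 / (4×255) = 0.00362736 mm³ per gray-sum
row 0: Σ corner-gray over 6 cells = 2485  → 9.0140
row 1: Σ corner-gray over 6 cells = 3483  → 12.6341
row 2: Σ corner-gray over 6 cells = 3111  → 11.2847
row 3: Σ corner-gray over 6 cells = 3049  → 11.0598
row 4: Σ corner-gray over 6 cells = 3721  → 13.4974
row 5: Σ corner-gray over 6 cells = 4084  → 14.8142
row 6: Σ corner-gray over 6 cells = 3239  → 11.7490
row 7: Σ corner-gray over 6 cells = 2313  → 8.3901
row 8: Σ corner-gray over 6 cells = 2622  → 9.5109
row 9: Σ corner-gray over 6 cells = 3093  → 11.2194
row 10: Σ corner-gray over 6 cells = 3244  → 11.7672
row 11: Σ corner-gray over 6 cells = 3025  → 10.9728
row 12: Σ corner-gray over 6 cells = 3374  → 12.2387
row 13: Σ corner-gray over 6 cells = 3541  → 12.8445
row 14: Σ corner-gray over 6 cells = 3648  → 13.2326
Σ rows: total corner-gray = 48032  → 174.2296 mm³

174.230


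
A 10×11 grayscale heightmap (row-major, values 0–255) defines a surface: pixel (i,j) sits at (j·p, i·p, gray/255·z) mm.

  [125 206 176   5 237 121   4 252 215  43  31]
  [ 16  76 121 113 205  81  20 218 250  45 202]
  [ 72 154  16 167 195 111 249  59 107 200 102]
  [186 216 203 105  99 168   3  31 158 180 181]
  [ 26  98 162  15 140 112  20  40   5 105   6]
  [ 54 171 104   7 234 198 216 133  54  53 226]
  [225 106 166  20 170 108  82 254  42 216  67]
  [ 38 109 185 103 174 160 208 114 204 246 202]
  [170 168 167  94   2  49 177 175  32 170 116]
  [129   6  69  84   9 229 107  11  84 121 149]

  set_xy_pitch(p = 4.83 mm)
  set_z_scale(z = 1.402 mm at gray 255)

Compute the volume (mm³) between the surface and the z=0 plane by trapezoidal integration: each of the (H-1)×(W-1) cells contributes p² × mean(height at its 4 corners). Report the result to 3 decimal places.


1431.482

height_mm = gray/255 × 1.402; cell vol = 4.83² × mean(4 corners)
unit = 4.83² × 1.402 / (4×255) = 0.0320658 mm³ per gray-sum
row 0: Σ corner-gray over 10 cells = 5150  → 165.1389
row 1: Σ corner-gray over 10 cells = 5166  → 165.6519
row 2: Σ corner-gray over 10 cells = 5383  → 172.6102
row 3: Σ corner-gray over 10 cells = 4119  → 132.0790
row 4: Σ corner-gray over 10 cells = 4046  → 129.7382
row 5: Σ corner-gray over 10 cells = 5240  → 168.0248
row 6: Σ corner-gray over 10 cells = 5866  → 188.0980
row 7: Σ corner-gray over 10 cells = 5600  → 179.5685
row 8: Σ corner-gray over 10 cells = 4072  → 130.5719
Σ rows: total corner-gray = 44642  → 1431.4815 mm³


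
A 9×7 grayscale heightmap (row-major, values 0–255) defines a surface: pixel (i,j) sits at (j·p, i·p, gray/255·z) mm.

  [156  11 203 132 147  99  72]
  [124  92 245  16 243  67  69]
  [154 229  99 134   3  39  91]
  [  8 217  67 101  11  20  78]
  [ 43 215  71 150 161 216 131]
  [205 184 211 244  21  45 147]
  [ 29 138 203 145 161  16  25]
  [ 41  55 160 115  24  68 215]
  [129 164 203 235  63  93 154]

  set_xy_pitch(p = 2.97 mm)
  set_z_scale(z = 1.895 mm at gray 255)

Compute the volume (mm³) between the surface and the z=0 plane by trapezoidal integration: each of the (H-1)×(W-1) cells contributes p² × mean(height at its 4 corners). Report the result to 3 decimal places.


371.594

height_mm = gray/255 × 1.895; cell vol = 2.97² × mean(4 corners)
unit = 2.97² × 1.895 / (4×255) = 0.0163878 mm³ per gray-sum
row 0: Σ corner-gray over 6 cells = 2931  → 48.0328
row 1: Σ corner-gray over 6 cells = 2772  → 45.4271
row 2: Σ corner-gray over 6 cells = 2171  → 35.5780
row 3: Σ corner-gray over 6 cells = 2718  → 44.5422
row 4: Σ corner-gray over 6 cells = 3562  → 58.3735
row 5: Σ corner-gray over 6 cells = 3142  → 51.4906
row 6: Σ corner-gray over 6 cells = 2480  → 40.6419
row 7: Σ corner-gray over 6 cells = 2899  → 47.5084
Σ rows: total corner-gray = 22675  → 371.5945 mm³


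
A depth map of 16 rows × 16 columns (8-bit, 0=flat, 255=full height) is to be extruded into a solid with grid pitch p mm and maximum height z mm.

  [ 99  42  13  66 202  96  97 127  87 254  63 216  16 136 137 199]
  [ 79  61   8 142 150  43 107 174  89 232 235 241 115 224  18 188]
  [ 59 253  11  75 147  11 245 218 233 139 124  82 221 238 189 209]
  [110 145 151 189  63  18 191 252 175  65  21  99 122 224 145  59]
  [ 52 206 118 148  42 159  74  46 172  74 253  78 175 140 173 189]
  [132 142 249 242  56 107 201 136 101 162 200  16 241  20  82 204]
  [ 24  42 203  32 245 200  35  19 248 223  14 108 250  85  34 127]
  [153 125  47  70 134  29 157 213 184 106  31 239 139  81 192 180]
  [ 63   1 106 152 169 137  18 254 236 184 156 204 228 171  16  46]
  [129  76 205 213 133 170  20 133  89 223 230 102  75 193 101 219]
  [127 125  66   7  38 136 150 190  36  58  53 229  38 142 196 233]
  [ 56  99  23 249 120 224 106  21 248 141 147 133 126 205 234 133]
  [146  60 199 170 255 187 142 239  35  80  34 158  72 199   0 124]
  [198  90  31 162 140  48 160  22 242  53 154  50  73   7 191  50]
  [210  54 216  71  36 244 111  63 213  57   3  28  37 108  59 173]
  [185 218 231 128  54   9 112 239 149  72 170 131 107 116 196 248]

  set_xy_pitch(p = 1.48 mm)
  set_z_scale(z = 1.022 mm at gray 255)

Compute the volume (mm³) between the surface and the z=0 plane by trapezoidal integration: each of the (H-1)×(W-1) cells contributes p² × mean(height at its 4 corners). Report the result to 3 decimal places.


254.863

height_mm = gray/255 × 1.022; cell vol = 1.48² × mean(4 corners)
unit = 1.48² × 1.022 / (4×255) = 0.00219469 mm³ per gray-sum
row 0: Σ corner-gray over 15 cells = 7347  → 16.1244
row 1: Σ corner-gray over 15 cells = 8585  → 18.8415
row 2: Σ corner-gray over 15 cells = 8529  → 18.7186
row 3: Σ corner-gray over 15 cells = 7846  → 17.2196
row 4: Σ corner-gray over 15 cells = 8203  → 18.0031
row 5: Σ corner-gray over 15 cells = 7873  → 17.2788
row 6: Σ corner-gray over 15 cells = 7454  → 16.3593
row 7: Σ corner-gray over 15 cells = 8000  → 17.5576
row 8: Σ corner-gray over 15 cells = 8447  → 18.5386
row 9: Σ corner-gray over 15 cells = 7562  → 16.5963
row 10: Σ corner-gray over 15 cells = 7629  → 16.7433
row 11: Σ corner-gray over 15 cells = 8271  → 18.1523
row 12: Σ corner-gray over 15 cells = 7024  → 15.4155
row 13: Σ corner-gray over 15 cells = 6077  → 13.3372
row 14: Σ corner-gray over 15 cells = 7280  → 15.9774
Σ rows: total corner-gray = 116127  → 254.8633 mm³


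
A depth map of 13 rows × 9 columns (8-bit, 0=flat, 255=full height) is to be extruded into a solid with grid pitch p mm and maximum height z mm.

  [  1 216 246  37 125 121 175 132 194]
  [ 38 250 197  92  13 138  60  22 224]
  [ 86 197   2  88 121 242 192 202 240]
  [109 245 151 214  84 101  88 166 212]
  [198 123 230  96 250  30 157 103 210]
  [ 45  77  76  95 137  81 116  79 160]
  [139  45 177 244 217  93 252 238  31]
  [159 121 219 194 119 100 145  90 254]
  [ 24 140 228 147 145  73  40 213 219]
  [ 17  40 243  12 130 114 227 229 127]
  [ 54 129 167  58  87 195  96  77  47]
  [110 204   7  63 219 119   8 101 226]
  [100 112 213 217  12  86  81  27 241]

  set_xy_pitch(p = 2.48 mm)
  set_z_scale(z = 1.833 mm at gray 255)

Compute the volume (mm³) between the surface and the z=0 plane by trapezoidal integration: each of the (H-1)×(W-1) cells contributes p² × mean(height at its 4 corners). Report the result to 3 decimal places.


height_mm = gray/255 × 1.833; cell vol = 2.48² × mean(4 corners)
unit = 2.48² × 1.833 / (4×255) = 0.0110526 mm³ per gray-sum
row 0: Σ corner-gray over 8 cells = 4105  → 45.3710
row 1: Σ corner-gray over 8 cells = 4220  → 46.6421
row 2: Σ corner-gray over 8 cells = 4833  → 53.4174
row 3: Σ corner-gray over 8 cells = 4805  → 53.1079
row 4: Σ corner-gray over 8 cells = 3913  → 43.2489
row 5: Σ corner-gray over 8 cells = 4229  → 46.7416
row 6: Σ corner-gray over 8 cells = 5091  → 56.2689
row 7: Σ corner-gray over 8 cells = 4604  → 50.8863
row 8: Σ corner-gray over 8 cells = 4349  → 48.0679
row 9: Σ corner-gray over 8 cells = 3853  → 42.5858
row 10: Σ corner-gray over 8 cells = 3497  → 38.6510
row 11: Σ corner-gray over 8 cells = 3615  → 39.9553
Σ rows: total corner-gray = 51114  → 564.9442 mm³

564.944


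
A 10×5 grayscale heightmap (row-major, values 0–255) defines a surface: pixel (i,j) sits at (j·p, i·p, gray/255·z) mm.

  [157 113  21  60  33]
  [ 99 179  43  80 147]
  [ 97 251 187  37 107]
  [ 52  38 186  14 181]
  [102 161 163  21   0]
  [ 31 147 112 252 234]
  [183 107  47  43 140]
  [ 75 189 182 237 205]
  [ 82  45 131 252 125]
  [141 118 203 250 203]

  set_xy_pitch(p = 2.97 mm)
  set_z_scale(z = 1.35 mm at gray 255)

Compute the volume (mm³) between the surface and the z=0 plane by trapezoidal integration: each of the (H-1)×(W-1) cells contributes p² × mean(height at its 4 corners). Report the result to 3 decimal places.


212.480

height_mm = gray/255 × 1.35; cell vol = 2.97² × mean(4 corners)
unit = 2.97² × 1.35 / (4×255) = 0.0116747 mm³ per gray-sum
row 0: Σ corner-gray over 4 cells = 1428  → 16.6715
row 1: Σ corner-gray over 4 cells = 2004  → 23.3961
row 2: Σ corner-gray over 4 cells = 1863  → 21.7500
row 3: Σ corner-gray over 4 cells = 1501  → 17.5238
row 4: Σ corner-gray over 4 cells = 2079  → 24.2717
row 5: Σ corner-gray over 4 cells = 2004  → 23.3961
row 6: Σ corner-gray over 4 cells = 2213  → 25.8362
row 7: Σ corner-gray over 4 cells = 2559  → 29.8756
row 8: Σ corner-gray over 4 cells = 2549  → 29.7589
Σ rows: total corner-gray = 18200  → 212.4799 mm³


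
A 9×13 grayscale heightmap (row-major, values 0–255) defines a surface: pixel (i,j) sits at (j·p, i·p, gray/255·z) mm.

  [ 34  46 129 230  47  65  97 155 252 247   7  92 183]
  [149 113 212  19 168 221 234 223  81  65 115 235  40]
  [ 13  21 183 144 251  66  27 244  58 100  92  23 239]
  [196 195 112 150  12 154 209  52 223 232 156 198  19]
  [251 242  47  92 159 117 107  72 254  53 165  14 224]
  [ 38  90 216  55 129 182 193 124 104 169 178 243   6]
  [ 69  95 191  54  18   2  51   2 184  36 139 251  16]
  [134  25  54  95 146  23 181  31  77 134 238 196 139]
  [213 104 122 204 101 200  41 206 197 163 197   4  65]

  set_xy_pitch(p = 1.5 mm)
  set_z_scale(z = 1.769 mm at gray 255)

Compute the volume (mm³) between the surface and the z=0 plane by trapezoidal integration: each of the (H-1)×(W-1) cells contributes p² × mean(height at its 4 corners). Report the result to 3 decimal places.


height_mm = gray/255 × 1.769; cell vol = 1.5² × mean(4 corners)
unit = 1.5² × 1.769 / (4×255) = 0.00390221 mm³ per gray-sum
row 0: Σ corner-gray over 12 cells = 6512  → 25.4112
row 1: Σ corner-gray over 12 cells = 6231  → 24.3146
row 2: Σ corner-gray over 12 cells = 6271  → 24.4707
row 3: Σ corner-gray over 12 cells = 6720  → 26.2228
row 4: Σ corner-gray over 12 cells = 6529  → 25.4775
row 5: Σ corner-gray over 12 cells = 5541  → 21.6221
row 6: Σ corner-gray over 12 cells = 4804  → 18.7462
row 7: Σ corner-gray over 12 cells = 6029  → 23.5264
Σ rows: total corner-gray = 48637  → 189.7916 mm³

189.792


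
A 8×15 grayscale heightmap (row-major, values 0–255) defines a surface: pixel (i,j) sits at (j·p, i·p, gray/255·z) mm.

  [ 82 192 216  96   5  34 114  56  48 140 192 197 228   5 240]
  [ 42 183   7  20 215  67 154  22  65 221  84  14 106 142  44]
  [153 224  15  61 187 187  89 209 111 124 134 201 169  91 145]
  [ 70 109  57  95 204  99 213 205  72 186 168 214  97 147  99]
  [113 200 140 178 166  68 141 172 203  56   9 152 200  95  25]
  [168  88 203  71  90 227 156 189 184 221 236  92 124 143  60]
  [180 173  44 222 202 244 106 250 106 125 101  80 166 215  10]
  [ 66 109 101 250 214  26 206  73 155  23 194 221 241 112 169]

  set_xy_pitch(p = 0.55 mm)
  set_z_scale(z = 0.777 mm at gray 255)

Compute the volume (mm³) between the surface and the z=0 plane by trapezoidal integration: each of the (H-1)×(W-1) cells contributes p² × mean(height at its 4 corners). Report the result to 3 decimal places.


height_mm = gray/255 × 0.777; cell vol = 0.55² × mean(4 corners)
unit = 0.55² × 0.777 / (4×255) = 0.000230434 mm³ per gray-sum
row 0: Σ corner-gray over 14 cells = 6054  → 1.3950
row 1: Σ corner-gray over 14 cells = 6588  → 1.5181
row 2: Σ corner-gray over 14 cells = 7803  → 1.7981
row 3: Σ corner-gray over 14 cells = 7599  → 1.7511
row 4: Σ corner-gray over 14 cells = 7974  → 1.8375
row 5: Σ corner-gray over 14 cells = 8534  → 1.9665
row 6: Σ corner-gray over 14 cells = 8343  → 1.9225
Σ rows: total corner-gray = 52895  → 12.1888 mm³

12.189


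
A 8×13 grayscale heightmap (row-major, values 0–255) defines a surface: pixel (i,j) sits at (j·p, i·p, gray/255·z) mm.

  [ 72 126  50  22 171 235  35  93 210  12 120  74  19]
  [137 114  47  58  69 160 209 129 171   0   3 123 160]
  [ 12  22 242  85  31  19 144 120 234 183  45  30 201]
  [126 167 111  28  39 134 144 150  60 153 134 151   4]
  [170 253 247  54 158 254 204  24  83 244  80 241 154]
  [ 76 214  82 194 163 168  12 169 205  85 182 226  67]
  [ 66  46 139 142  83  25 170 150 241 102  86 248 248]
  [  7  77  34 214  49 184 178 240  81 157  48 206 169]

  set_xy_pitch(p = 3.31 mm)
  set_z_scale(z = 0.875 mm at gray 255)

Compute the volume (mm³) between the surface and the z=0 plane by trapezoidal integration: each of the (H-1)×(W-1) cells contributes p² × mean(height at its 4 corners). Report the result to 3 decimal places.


397.308

height_mm = gray/255 × 0.875; cell vol = 3.31² × mean(4 corners)
unit = 3.31² × 0.875 / (4×255) = 0.00939862 mm³ per gray-sum
row 0: Σ corner-gray over 12 cells = 4850  → 45.5833
row 1: Σ corner-gray over 12 cells = 4986  → 46.8615
row 2: Σ corner-gray over 12 cells = 5195  → 48.8258
row 3: Σ corner-gray over 12 cells = 6680  → 62.7827
row 4: Σ corner-gray over 12 cells = 7551  → 70.9689
row 5: Σ corner-gray over 12 cells = 6721  → 63.1681
row 6: Σ corner-gray over 12 cells = 6290  → 59.1173
Σ rows: total corner-gray = 42273  → 397.3077 mm³


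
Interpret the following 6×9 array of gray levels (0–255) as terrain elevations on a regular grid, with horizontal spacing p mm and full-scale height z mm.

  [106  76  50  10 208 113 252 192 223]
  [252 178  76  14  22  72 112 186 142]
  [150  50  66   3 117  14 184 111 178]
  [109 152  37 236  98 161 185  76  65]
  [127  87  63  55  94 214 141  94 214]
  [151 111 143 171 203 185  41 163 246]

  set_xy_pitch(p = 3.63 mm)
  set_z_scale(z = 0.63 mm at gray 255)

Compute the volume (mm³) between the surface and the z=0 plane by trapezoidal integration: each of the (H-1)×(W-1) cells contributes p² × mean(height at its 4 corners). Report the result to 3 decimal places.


height_mm = gray/255 × 0.63; cell vol = 3.63² × mean(4 corners)
unit = 3.63² × 0.63 / (4×255) = 0.00813867 mm³ per gray-sum
row 0: Σ corner-gray over 8 cells = 3845  → 31.2932
row 1: Σ corner-gray over 8 cells = 3132  → 25.4903
row 2: Σ corner-gray over 8 cells = 3482  → 28.3389
row 3: Σ corner-gray over 8 cells = 3901  → 31.7490
row 4: Σ corner-gray over 8 cells = 4268  → 34.7359
Σ rows: total corner-gray = 18628  → 151.6072 mm³

151.607


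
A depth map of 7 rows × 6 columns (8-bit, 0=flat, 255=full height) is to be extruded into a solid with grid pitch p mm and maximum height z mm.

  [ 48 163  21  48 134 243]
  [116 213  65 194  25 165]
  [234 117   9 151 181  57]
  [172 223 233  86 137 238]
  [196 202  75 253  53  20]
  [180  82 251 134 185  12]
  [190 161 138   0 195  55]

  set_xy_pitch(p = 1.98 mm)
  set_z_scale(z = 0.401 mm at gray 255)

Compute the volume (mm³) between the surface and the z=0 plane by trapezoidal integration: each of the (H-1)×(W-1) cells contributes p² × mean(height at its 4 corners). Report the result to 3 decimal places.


height_mm = gray/255 × 0.401; cell vol = 1.98² × mean(4 corners)
unit = 1.98² × 0.401 / (4×255) = 0.00154126 mm³ per gray-sum
row 0: Σ corner-gray over 5 cells = 2298  → 3.5418
row 1: Σ corner-gray over 5 cells = 2482  → 3.8254
row 2: Σ corner-gray over 5 cells = 2975  → 4.5852
row 3: Σ corner-gray over 5 cells = 3150  → 4.8550
row 4: Σ corner-gray over 5 cells = 2878  → 4.4357
row 5: Σ corner-gray over 5 cells = 2729  → 4.2061
Σ rows: total corner-gray = 16512  → 25.4492 mm³

25.449


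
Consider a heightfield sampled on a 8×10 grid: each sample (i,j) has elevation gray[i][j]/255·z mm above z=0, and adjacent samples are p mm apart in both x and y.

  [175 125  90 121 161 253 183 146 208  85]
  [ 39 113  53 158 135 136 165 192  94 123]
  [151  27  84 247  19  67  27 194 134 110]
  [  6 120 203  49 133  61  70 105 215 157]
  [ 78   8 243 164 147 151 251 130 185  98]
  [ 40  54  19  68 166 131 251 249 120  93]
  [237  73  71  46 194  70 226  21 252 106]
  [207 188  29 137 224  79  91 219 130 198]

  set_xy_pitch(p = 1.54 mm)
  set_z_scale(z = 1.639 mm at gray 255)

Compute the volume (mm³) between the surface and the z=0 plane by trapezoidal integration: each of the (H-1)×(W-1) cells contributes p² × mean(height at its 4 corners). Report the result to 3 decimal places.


height_mm = gray/255 × 1.639; cell vol = 1.54² × mean(4 corners)
unit = 1.54² × 1.639 / (4×255) = 0.00381084 mm³ per gray-sum
row 0: Σ corner-gray over 9 cells = 5088  → 19.3895
row 1: Σ corner-gray over 9 cells = 4113  → 15.6740
row 2: Σ corner-gray over 9 cells = 3934  → 14.9918
row 3: Σ corner-gray over 9 cells = 4809  → 18.3263
row 4: Σ corner-gray over 9 cells = 4983  → 18.9894
row 5: Σ corner-gray over 9 cells = 4498  → 17.1411
row 6: Σ corner-gray over 9 cells = 4848  → 18.4749
Σ rows: total corner-gray = 32273  → 122.9871 mm³

122.987


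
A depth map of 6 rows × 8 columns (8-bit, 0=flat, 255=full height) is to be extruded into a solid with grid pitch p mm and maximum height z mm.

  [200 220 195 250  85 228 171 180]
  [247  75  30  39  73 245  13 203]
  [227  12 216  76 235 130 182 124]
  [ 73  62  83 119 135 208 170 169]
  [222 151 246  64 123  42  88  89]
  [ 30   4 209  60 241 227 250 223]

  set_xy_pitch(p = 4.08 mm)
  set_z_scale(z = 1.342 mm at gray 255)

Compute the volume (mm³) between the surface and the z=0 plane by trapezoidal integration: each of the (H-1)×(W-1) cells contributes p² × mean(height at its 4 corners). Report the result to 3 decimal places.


height_mm = gray/255 × 1.342; cell vol = 4.08² × mean(4 corners)
unit = 4.08² × 1.342 / (4×255) = 0.0219014 mm³ per gray-sum
row 0: Σ corner-gray over 7 cells = 4078  → 89.3141
row 1: Σ corner-gray over 7 cells = 3453  → 75.6257
row 2: Σ corner-gray over 7 cells = 3849  → 84.2986
row 3: Σ corner-gray over 7 cells = 3535  → 77.4216
row 4: Σ corner-gray over 7 cells = 3974  → 87.0363
Σ rows: total corner-gray = 18889  → 413.6963 mm³

413.696


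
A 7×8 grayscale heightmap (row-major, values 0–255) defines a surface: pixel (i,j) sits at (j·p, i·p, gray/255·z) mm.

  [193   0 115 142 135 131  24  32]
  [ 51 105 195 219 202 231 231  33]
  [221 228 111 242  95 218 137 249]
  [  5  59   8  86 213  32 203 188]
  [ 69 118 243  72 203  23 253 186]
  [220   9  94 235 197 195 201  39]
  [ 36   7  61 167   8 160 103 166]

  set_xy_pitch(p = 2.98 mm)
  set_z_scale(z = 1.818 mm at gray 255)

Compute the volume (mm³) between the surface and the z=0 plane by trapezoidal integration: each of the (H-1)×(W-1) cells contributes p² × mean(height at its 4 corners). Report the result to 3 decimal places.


height_mm = gray/255 × 1.818; cell vol = 2.98² × mean(4 corners)
unit = 2.98² × 1.818 / (4×255) = 0.015828 mm³ per gray-sum
row 0: Σ corner-gray over 7 cells = 3769  → 59.6558
row 1: Σ corner-gray over 7 cells = 4982  → 78.8551
row 2: Σ corner-gray over 7 cells = 3927  → 62.1566
row 3: Σ corner-gray over 7 cells = 3474  → 54.9865
row 4: Σ corner-gray over 7 cells = 4200  → 66.4776
row 5: Σ corner-gray over 7 cells = 3335  → 52.7864
Σ rows: total corner-gray = 23687  → 374.9180 mm³

374.918


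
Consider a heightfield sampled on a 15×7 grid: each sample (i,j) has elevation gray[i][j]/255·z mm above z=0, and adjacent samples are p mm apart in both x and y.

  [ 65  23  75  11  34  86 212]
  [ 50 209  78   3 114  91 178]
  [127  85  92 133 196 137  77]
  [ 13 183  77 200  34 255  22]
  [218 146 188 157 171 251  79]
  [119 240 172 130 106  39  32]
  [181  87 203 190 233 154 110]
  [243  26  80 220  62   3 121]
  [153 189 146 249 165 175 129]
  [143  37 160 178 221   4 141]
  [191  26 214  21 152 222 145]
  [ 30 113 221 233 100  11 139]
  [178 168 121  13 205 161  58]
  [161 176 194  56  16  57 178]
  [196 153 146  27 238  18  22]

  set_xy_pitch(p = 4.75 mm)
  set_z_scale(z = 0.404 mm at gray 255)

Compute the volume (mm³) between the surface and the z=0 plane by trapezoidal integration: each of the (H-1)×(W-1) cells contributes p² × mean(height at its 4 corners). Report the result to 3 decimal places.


389.141

height_mm = gray/255 × 0.404; cell vol = 4.75² × mean(4 corners)
unit = 4.75² × 0.404 / (4×255) = 0.00893652 mm³ per gray-sum
row 0: Σ corner-gray over 6 cells = 1953  → 17.4530
row 1: Σ corner-gray over 6 cells = 2708  → 24.2001
row 2: Σ corner-gray over 6 cells = 3023  → 27.0151
row 3: Σ corner-gray over 6 cells = 3656  → 32.6719
row 4: Σ corner-gray over 6 cells = 3648  → 32.6004
row 5: Σ corner-gray over 6 cells = 3550  → 31.7246
row 6: Σ corner-gray over 6 cells = 3171  → 28.3377
row 7: Σ corner-gray over 6 cells = 3276  → 29.2760
row 8: Σ corner-gray over 6 cells = 3614  → 32.2966
row 9: Σ corner-gray over 6 cells = 3090  → 27.6138
row 10: Σ corner-gray over 6 cells = 3131  → 27.9802
row 11: Σ corner-gray over 6 cells = 3097  → 27.6764
row 12: Σ corner-gray over 6 cells = 2909  → 25.9963
row 13: Σ corner-gray over 6 cells = 2719  → 24.2984
Σ rows: total corner-gray = 43545  → 389.1407 mm³


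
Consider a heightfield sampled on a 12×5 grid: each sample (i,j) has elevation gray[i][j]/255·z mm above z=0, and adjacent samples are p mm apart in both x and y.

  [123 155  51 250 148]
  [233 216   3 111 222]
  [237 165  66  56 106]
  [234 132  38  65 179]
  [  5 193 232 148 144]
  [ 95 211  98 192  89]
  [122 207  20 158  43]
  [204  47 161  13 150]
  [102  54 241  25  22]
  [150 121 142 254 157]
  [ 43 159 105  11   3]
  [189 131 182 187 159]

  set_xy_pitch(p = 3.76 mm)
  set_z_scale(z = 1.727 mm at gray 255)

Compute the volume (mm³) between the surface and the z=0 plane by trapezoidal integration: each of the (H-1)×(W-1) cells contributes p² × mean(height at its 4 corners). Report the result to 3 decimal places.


height_mm = gray/255 × 1.727; cell vol = 3.76² × mean(4 corners)
unit = 3.76² × 1.727 / (4×255) = 0.0239369 mm³ per gray-sum
row 0: Σ corner-gray over 4 cells = 2298  → 55.0070
row 1: Σ corner-gray over 4 cells = 2032  → 48.6398
row 2: Σ corner-gray over 4 cells = 1800  → 43.0864
row 3: Σ corner-gray over 4 cells = 2178  → 52.1346
row 4: Σ corner-gray over 4 cells = 2481  → 59.3874
row 5: Σ corner-gray over 4 cells = 2121  → 50.7702
row 6: Σ corner-gray over 4 cells = 1731  → 41.4348
row 7: Σ corner-gray over 4 cells = 1560  → 37.3416
row 8: Σ corner-gray over 4 cells = 2105  → 50.3872
row 9: Σ corner-gray over 4 cells = 1937  → 46.3658
row 10: Σ corner-gray over 4 cells = 1944  → 46.5333
Σ rows: total corner-gray = 22187  → 531.0879 mm³

531.088


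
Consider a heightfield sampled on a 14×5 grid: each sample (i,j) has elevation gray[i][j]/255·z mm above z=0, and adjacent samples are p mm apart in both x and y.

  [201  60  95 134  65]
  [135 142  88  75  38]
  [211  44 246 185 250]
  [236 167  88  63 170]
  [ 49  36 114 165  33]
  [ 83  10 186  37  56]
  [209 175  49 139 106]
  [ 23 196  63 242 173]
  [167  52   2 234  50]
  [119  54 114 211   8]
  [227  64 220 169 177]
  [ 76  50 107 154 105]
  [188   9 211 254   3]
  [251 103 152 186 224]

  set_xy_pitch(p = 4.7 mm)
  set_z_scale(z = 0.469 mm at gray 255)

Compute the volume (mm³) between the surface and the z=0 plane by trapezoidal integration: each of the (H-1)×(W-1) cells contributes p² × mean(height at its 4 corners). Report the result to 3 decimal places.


height_mm = gray/255 × 0.469; cell vol = 4.7² × mean(4 corners)
unit = 4.7² × 0.469 / (4×255) = 0.0101571 mm³ per gray-sum
row 0: Σ corner-gray over 4 cells = 1627  → 16.5256
row 1: Σ corner-gray over 4 cells = 2194  → 22.2846
row 2: Σ corner-gray over 4 cells = 2453  → 24.9153
row 3: Σ corner-gray over 4 cells = 1754  → 17.8155
row 4: Σ corner-gray over 4 cells = 1317  → 13.3769
row 5: Σ corner-gray over 4 cells = 1646  → 16.7185
row 6: Σ corner-gray over 4 cells = 2239  → 22.7417
row 7: Σ corner-gray over 4 cells = 1991  → 20.2227
row 8: Σ corner-gray over 4 cells = 1678  → 17.0436
row 9: Σ corner-gray over 4 cells = 2195  → 22.2948
row 10: Σ corner-gray over 4 cells = 2113  → 21.4619
row 11: Σ corner-gray over 4 cells = 1942  → 19.7250
row 12: Σ corner-gray over 4 cells = 2496  → 25.3520
Σ rows: total corner-gray = 25645  → 260.4780 mm³

260.478


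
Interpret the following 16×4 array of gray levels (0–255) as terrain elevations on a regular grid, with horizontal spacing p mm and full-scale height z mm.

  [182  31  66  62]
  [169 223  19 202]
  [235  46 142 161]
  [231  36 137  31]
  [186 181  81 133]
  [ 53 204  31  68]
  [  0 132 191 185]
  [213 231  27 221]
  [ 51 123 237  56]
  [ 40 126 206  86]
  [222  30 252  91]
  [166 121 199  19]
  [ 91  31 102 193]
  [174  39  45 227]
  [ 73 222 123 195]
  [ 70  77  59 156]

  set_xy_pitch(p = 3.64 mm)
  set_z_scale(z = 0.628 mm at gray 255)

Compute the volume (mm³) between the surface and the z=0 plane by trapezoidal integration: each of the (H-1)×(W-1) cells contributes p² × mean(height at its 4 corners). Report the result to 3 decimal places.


184.590

height_mm = gray/255 × 0.628; cell vol = 3.64² × mean(4 corners)
unit = 3.64² × 0.628 / (4×255) = 0.0081576 mm³ per gray-sum
row 0: Σ corner-gray over 3 cells = 1293  → 10.5478
row 1: Σ corner-gray over 3 cells = 1627  → 13.2724
row 2: Σ corner-gray over 3 cells = 1380  → 11.2575
row 3: Σ corner-gray over 3 cells = 1451  → 11.8367
row 4: Σ corner-gray over 3 cells = 1434  → 11.6980
row 5: Σ corner-gray over 3 cells = 1422  → 11.6001
row 6: Σ corner-gray over 3 cells = 1781  → 14.5287
row 7: Σ corner-gray over 3 cells = 1777  → 14.4960
row 8: Σ corner-gray over 3 cells = 1617  → 13.1908
row 9: Σ corner-gray over 3 cells = 1667  → 13.5987
row 10: Σ corner-gray over 3 cells = 1702  → 13.8842
row 11: Σ corner-gray over 3 cells = 1375  → 11.2167
row 12: Σ corner-gray over 3 cells = 1119  → 9.1284
row 13: Σ corner-gray over 3 cells = 1527  → 12.4567
row 14: Σ corner-gray over 3 cells = 1456  → 11.8775
Σ rows: total corner-gray = 22628  → 184.5901 mm³


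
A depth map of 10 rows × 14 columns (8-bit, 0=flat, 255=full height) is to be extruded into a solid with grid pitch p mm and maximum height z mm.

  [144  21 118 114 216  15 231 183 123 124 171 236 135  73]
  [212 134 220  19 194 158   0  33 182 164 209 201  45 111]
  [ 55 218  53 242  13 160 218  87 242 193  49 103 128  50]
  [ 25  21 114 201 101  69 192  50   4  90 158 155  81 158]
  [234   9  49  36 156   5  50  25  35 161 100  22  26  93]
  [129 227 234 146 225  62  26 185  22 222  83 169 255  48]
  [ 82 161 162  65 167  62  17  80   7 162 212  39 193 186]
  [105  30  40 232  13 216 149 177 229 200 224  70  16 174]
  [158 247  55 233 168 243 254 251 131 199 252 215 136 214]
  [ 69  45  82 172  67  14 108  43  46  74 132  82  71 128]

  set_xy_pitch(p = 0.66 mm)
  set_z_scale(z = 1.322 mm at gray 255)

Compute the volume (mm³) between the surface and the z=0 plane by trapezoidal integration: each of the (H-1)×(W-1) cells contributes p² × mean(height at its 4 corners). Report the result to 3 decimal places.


33.355

height_mm = gray/255 × 1.322; cell vol = 0.66² × mean(4 corners)
unit = 0.66² × 1.322 / (4×255) = 0.000564572 mm³ per gray-sum
row 0: Σ corner-gray over 13 cells = 7032  → 3.9701
row 1: Σ corner-gray over 13 cells = 6958  → 3.9283
row 2: Σ corner-gray over 13 cells = 6172  → 3.4845
row 3: Σ corner-gray over 13 cells = 4330  → 2.4446
row 4: Σ corner-gray over 13 cells = 5564  → 3.1413
row 5: Σ corner-gray over 13 cells = 6811  → 3.8453
row 6: Σ corner-gray over 13 cells = 6393  → 3.6093
row 7: Σ corner-gray over 13 cells = 8611  → 4.8615
row 8: Σ corner-gray over 13 cells = 7209  → 4.0700
Σ rows: total corner-gray = 59080  → 33.3549 mm³


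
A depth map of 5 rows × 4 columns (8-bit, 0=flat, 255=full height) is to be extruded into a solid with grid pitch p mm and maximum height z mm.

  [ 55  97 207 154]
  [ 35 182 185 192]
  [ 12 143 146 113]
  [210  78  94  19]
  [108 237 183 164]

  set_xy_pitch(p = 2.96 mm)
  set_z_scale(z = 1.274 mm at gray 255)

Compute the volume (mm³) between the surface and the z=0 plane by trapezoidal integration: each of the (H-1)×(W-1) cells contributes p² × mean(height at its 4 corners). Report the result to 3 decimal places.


height_mm = gray/255 × 1.274; cell vol = 2.96² × mean(4 corners)
unit = 2.96² × 1.274 / (4×255) = 0.0109434 mm³ per gray-sum
row 0: Σ corner-gray over 3 cells = 1778  → 19.4574
row 1: Σ corner-gray over 3 cells = 1664  → 18.2098
row 2: Σ corner-gray over 3 cells = 1276  → 13.9638
row 3: Σ corner-gray over 3 cells = 1685  → 18.4396
Σ rows: total corner-gray = 6403  → 70.0707 mm³

70.071


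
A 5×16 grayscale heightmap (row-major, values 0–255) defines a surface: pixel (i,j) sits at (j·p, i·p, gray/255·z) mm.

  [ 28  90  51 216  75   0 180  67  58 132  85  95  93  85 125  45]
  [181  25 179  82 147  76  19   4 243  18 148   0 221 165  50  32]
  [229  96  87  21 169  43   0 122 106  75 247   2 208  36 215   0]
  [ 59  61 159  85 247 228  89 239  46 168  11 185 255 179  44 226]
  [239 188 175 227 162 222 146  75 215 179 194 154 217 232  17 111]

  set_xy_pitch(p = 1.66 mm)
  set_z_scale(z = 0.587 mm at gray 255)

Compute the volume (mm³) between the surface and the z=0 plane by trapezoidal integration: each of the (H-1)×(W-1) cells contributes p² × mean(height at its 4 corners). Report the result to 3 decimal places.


45.334

height_mm = gray/255 × 0.587; cell vol = 1.66² × mean(4 corners)
unit = 1.66² × 0.587 / (4×255) = 0.00158582 mm³ per gray-sum
row 0: Σ corner-gray over 15 cells = 5744  → 9.1090
row 1: Σ corner-gray over 15 cells = 6050  → 9.5942
row 2: Σ corner-gray over 15 cells = 7360  → 11.6716
row 3: Σ corner-gray over 15 cells = 9433  → 14.9590
Σ rows: total corner-gray = 28587  → 45.3339 mm³


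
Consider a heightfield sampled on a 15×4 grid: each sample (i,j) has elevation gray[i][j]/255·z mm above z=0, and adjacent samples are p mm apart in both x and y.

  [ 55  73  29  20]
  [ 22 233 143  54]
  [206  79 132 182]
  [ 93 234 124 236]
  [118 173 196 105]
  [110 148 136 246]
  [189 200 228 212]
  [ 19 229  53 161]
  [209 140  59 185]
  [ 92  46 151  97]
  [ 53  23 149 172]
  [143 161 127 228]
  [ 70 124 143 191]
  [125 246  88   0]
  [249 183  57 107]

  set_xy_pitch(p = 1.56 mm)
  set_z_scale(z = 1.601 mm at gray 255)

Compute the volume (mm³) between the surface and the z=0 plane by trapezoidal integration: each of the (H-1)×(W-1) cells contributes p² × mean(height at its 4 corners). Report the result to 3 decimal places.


88.661

height_mm = gray/255 × 1.601; cell vol = 1.56² × mean(4 corners)
unit = 1.56² × 1.601 / (4×255) = 0.0038198 mm³ per gray-sum
row 0: Σ corner-gray over 3 cells = 1107  → 4.2285
row 1: Σ corner-gray over 3 cells = 1638  → 6.2568
row 2: Σ corner-gray over 3 cells = 1855  → 7.0857
row 3: Σ corner-gray over 3 cells = 2006  → 7.6625
row 4: Σ corner-gray over 3 cells = 1885  → 7.2003
row 5: Σ corner-gray over 3 cells = 2181  → 8.3310
row 6: Σ corner-gray over 3 cells = 2001  → 7.6434
row 7: Σ corner-gray over 3 cells = 1536  → 5.8672
row 8: Σ corner-gray over 3 cells = 1375  → 5.2522
row 9: Σ corner-gray over 3 cells = 1152  → 4.4004
row 10: Σ corner-gray over 3 cells = 1516  → 5.7908
row 11: Σ corner-gray over 3 cells = 1742  → 6.6541
row 12: Σ corner-gray over 3 cells = 1588  → 6.0658
row 13: Σ corner-gray over 3 cells = 1629  → 6.2225
Σ rows: total corner-gray = 23211  → 88.6613 mm³


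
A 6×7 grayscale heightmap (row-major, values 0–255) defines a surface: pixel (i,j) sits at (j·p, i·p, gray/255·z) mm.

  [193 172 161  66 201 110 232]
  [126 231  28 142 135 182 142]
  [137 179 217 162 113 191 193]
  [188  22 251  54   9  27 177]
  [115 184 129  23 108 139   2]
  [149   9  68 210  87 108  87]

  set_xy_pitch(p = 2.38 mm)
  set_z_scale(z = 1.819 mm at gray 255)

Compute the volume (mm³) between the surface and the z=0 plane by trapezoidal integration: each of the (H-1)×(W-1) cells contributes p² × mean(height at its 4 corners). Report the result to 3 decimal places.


height_mm = gray/255 × 1.819; cell vol = 2.38² × mean(4 corners)
unit = 2.38² × 1.819 / (4×255) = 0.0101015 mm³ per gray-sum
row 0: Σ corner-gray over 6 cells = 3549  → 35.8503
row 1: Σ corner-gray over 6 cells = 3758  → 37.9615
row 2: Σ corner-gray over 6 cells = 3145  → 31.7693
row 3: Σ corner-gray over 6 cells = 2374  → 23.9810
row 4: Σ corner-gray over 6 cells = 2483  → 25.0821
Σ rows: total corner-gray = 15309  → 154.6441 mm³

154.644


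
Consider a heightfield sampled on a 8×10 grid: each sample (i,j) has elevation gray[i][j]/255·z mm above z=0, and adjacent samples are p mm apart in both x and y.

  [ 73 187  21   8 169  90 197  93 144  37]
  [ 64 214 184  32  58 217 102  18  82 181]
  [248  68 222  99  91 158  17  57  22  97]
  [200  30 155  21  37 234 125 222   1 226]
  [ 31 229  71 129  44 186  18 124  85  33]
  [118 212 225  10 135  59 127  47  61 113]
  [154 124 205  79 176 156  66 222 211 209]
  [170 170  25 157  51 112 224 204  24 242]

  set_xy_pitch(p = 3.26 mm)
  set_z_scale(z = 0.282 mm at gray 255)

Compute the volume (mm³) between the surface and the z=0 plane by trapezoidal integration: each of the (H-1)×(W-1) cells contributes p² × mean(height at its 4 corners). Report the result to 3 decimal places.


86.648

height_mm = gray/255 × 0.282; cell vol = 3.26² × mean(4 corners)
unit = 3.26² × 0.282 / (4×255) = 0.00293822 mm³ per gray-sum
row 0: Σ corner-gray over 9 cells = 3987  → 11.7147
row 1: Σ corner-gray over 9 cells = 3872  → 11.3768
row 2: Σ corner-gray over 9 cells = 3889  → 11.4267
row 3: Σ corner-gray over 9 cells = 3912  → 11.4943
row 4: Σ corner-gray over 9 cells = 3819  → 11.2211
row 5: Σ corner-gray over 9 cells = 4824  → 14.1740
row 6: Σ corner-gray over 9 cells = 5187  → 15.2405
Σ rows: total corner-gray = 29490  → 86.6481 mm³


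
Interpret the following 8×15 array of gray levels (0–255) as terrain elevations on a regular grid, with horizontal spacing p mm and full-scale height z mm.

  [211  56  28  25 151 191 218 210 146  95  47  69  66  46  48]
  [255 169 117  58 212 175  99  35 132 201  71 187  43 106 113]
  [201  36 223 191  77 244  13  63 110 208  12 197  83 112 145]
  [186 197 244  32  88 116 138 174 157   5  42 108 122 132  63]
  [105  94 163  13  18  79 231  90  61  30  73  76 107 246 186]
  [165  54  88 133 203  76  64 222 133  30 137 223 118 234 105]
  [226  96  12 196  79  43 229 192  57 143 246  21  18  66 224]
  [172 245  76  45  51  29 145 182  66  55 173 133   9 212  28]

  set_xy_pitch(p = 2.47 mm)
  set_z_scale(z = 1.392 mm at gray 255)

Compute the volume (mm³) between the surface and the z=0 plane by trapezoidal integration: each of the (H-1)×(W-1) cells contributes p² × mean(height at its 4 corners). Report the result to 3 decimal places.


height_mm = gray/255 × 1.392; cell vol = 2.47² × mean(4 corners)
unit = 2.47² × 1.392 / (4×255) = 0.00832593 mm³ per gray-sum
row 0: Σ corner-gray over 14 cells = 6533  → 54.3933
row 1: Σ corner-gray over 14 cells = 7062  → 58.7977
row 2: Σ corner-gray over 14 cells = 6843  → 56.9744
row 3: Σ corner-gray over 14 cells = 6212  → 51.7207
row 4: Σ corner-gray over 14 cells = 6553  → 54.5598
row 5: Σ corner-gray over 14 cells = 6946  → 57.8319
row 6: Σ corner-gray over 14 cells = 6288  → 52.3535
Σ rows: total corner-gray = 46437  → 386.6314 mm³

386.631
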